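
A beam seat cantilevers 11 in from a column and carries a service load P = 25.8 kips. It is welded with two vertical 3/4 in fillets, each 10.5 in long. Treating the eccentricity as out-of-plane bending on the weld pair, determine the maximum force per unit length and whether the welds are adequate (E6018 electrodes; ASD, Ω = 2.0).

f_max ≈ 7.82 kip/in; adequate

E60XX → F_EXX = 60 ksi.
L_w = 2 × 10.5 = 21 in; section modulus (unit throat) S = 2 × L²/6 = 36.75 in².
Direct shear f_v = P/L_w = 25.8/21 = 1.229 kip/in.
Moment M = P × e = 25.8 × 11 = 283.8 kip·in; bending f_b = M/S = 7.722 kip/in.
f_max = √(f_v² + f_b²) = √(1.229² + 7.722²) = 7.82 kip/in.
r_n/Ω = (1/2.0) × 0.6 × 60 × (0.707 × 0.75) = 9.544 kip/in → adequate.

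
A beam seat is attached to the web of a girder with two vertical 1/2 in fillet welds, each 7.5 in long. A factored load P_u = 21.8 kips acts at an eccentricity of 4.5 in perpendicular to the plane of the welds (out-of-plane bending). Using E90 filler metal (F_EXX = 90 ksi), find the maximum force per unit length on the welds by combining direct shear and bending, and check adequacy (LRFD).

L_w = 2 × 7.5 = 15 in; section modulus (unit throat) S = 2 × L²/6 = 18.75 in².
Direct shear f_v = P/L_w = 21.8/15 = 1.453 kip/in.
Moment M = P × e = 21.8 × 4.5 = 98.1 kip·in; bending f_b = M/S = 5.232 kip/in.
f_max = √(f_v² + f_b²) = √(1.453² + 5.232²) = 5.43 kip/in.
φr_n = 0.75 × 0.6 × 90 × (0.707 × 0.5) = 14.32 kip/in → adequate.

f_max ≈ 5.43 kip/in; adequate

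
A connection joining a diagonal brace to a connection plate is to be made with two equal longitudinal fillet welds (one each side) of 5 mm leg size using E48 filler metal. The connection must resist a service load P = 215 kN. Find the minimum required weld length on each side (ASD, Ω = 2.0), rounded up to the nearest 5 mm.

E48XX → F_EXX = 480 MPa.
Throat t_e = 0.707 × 5 = 3.535 mm.
r_n/Ω = (0.6 × 480 × 3.535) / 2.0 = 509 N/mm = 0.509 kN/mm.
L_req = P / (r_n/Ω) = 215 / 0.509 = 422.4 mm total.
Per side: 422.4 / 2 = 211.2 mm.
Round up → use L = 215 mm on each side.

L = 215 mm on each side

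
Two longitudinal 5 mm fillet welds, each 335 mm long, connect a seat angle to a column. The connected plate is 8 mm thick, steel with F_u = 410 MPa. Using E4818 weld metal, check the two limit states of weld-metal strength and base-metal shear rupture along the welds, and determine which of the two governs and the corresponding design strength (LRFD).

φR_n ≈ 512 kN (weld metal governs)

E48XX → F_EXX = 480 MPa.
t_e = 0.707 × 5 = 3.535 mm; L = 670 mm.
Weld metal: φR_n = 0.75 × 0.6 × 480 × 3.535 × 670 × 10⁻³ = 511.6 kN.
Base metal (shear rupture): φR_n = 0.75 × 0.6 × 410 × 8 × 670 × 10⁻³ = 988.9 kN.
Governing: weld metal.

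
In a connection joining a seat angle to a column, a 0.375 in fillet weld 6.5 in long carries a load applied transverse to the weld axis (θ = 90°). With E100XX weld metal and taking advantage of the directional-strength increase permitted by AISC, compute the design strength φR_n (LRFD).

φR_n ≈ 116 kips

E100XX → F_EXX = 100 ksi.
t_e = 0.707 × 0.375 = 0.2651 in; A_we = 0.2651 × 6.5 = 1.723 in².
Directional factor: 1.0 + 0.5 sin^1.5(90°) = 1.5.
F_nw = 0.6 × 100 × 1.5 = 90 ksi.
φR_n = 0.75 × 90 × 1.723 = 116.3 kips.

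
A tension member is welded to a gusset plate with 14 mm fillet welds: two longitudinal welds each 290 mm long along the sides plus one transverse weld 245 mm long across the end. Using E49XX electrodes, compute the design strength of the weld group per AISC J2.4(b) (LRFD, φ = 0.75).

φR_n ≈ 1880 kN

E49XX → F_EXX = 490 MPa.
t_e = 0.707 × 14 = 9.898 mm.
R_nwl = 0.6 × 490 × 9.898 × 580 × 10⁻³ = 1688 kN (longitudinal, 2 welds).
R_nwt = 0.6 × 490 × 9.898 × 245 × 10⁻³ = 713 kN (transverse, base value).
(i) R_nwl + R_nwt = 2401 kN; (ii) 0.85 R_nwl + 1.5 R_nwt = 2504 kN.
R_n = max = 2504 kN [governs: (ii)]; φR_n = 1878 kN.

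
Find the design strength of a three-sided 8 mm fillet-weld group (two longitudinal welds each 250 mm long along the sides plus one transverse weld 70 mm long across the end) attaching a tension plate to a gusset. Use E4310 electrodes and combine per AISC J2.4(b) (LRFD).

E43XX → F_EXX = 430 MPa.
t_e = 0.707 × 8 = 5.656 mm.
R_nwl = 0.6 × 430 × 5.656 × 500 × 10⁻³ = 729.6 kN (longitudinal, 2 welds).
R_nwt = 0.6 × 430 × 5.656 × 70 × 10⁻³ = 102.1 kN (transverse, base value).
(i) R_nwl + R_nwt = 831.8 kN; (ii) 0.85 R_nwl + 1.5 R_nwt = 773.4 kN.
R_n = max = 831.8 kN [governs: (i)]; φR_n = 623.8 kN.

φR_n ≈ 624 kN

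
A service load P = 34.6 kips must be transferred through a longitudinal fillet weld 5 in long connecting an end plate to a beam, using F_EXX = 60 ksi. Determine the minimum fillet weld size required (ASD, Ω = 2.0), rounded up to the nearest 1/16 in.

Total weld length L = 5 in.
Required throat t_e = P × Ω / (0.6 F_EXX × L) = 34.6 × 2.0 / (0.6 × 60 × 5) = 0.3844 in.
Required leg w = t_e / 0.707 = 0.5438 in → use 9/16 in.

w = 9/16 in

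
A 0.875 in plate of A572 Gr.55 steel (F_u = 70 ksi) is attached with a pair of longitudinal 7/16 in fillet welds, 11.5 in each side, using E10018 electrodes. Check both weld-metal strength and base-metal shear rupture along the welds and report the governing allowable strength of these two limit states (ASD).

E100XX → F_EXX = 100 ksi.
t_e = 0.707 × 0.4375 = 0.3093 in; L = 23 in.
Weld metal: R_n/Ω = (1/2.0) × 0.6 × 100 × 0.3093 × 23 = 213.4 kip.
Base metal (shear rupture): R_n/Ω = (1/2.0) × 0.6 × 70 × 0.875 × 23 = 422.6 kip.
Governing: weld metal.

R_n/Ω ≈ 213 kip (weld metal governs)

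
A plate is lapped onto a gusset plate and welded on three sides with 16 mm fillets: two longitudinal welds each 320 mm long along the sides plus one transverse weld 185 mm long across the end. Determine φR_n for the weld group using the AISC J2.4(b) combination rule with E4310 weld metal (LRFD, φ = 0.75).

E43XX → F_EXX = 430 MPa.
t_e = 0.707 × 16 = 11.31 mm.
R_nwl = 0.6 × 430 × 11.31 × 640 × 10⁻³ = 1868 kN (longitudinal, 2 welds).
R_nwt = 0.6 × 430 × 11.31 × 185 × 10⁻³ = 539.9 kN (transverse, base value).
(i) R_nwl + R_nwt = 2408 kN; (ii) 0.85 R_nwl + 1.5 R_nwt = 2398 kN.
R_n = max = 2408 kN [governs: (i)]; φR_n = 1806 kN.

φR_n ≈ 1810 kN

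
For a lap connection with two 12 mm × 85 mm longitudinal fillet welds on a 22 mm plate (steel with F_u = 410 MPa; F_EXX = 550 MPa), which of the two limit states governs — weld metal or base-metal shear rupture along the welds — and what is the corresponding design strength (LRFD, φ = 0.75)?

φR_n ≈ 357 kN (weld metal governs)

t_e = 0.707 × 12 = 8.484 mm; L = 170 mm.
Weld metal: φR_n = 0.75 × 0.6 × 550 × 8.484 × 170 × 10⁻³ = 357 kN.
Base metal (shear rupture): φR_n = 0.75 × 0.6 × 410 × 22 × 170 × 10⁻³ = 690 kN.
Governing: weld metal.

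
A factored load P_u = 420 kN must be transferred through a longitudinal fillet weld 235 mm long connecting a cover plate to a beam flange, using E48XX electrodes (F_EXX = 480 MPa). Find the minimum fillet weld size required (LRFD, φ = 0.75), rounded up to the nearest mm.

w = 12 mm

Total weld length L = 235 mm.
Required throat t_e = P_u / (φ × 0.6 F_EXX × L) = 420 / (0.75 × 0.6 × 480 × 235 × 10⁻³) = 8.274 mm.
Required leg w = t_e / 0.707 = 11.7 mm → use 12 mm.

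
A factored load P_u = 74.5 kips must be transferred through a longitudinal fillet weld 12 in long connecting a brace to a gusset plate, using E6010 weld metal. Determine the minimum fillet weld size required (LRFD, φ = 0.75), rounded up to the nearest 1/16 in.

E60XX → F_EXX = 60 ksi.
Total weld length L = 12 in.
Required throat t_e = P_u / (φ × 0.6 F_EXX × L) = 74.5 / (0.75 × 0.6 × 60 × 12) = 0.2299 in.
Required leg w = t_e / 0.707 = 0.3252 in → use 3/8 in.

w = 3/8 in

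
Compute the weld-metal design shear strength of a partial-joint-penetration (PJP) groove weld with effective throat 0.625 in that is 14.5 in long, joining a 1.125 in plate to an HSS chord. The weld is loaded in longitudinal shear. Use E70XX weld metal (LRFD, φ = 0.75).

φR_n ≈ 285 kips

E70XX → F_EXX = 70 ksi.
Effective throat (given) t_e = 0.625 in.
A_we = 0.625 × 14.5 = 9.062 in².
F_nw = 0.6 F_EXX = 42 ksi.
φR_n = 0.75 × 42 × 9.062 = 285.5 kips.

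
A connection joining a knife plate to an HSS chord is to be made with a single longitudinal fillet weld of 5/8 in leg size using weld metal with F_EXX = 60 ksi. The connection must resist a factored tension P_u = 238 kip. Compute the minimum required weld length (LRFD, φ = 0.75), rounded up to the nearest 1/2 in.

Throat t_e = 0.707 × 0.625 = 0.4419 in.
φr_n = 0.75 × 0.6 × 60 × 0.4419 = 11.93 kip/in.
L_req = P_u / φr_n = 238 / 11.93 = 19.95 in total.
Round up → use L = 20 in.

L = 20 in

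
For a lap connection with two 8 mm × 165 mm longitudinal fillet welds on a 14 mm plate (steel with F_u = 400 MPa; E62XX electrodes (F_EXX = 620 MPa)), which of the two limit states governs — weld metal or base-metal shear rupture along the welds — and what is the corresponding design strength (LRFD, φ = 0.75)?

t_e = 0.707 × 8 = 5.656 mm; L = 330 mm.
Weld metal: φR_n = 0.75 × 0.6 × 620 × 5.656 × 330 × 10⁻³ = 520.7 kN.
Base metal (shear rupture): φR_n = 0.75 × 0.6 × 400 × 14 × 330 × 10⁻³ = 831.6 kN.
Governing: weld metal.

φR_n ≈ 521 kN (weld metal governs)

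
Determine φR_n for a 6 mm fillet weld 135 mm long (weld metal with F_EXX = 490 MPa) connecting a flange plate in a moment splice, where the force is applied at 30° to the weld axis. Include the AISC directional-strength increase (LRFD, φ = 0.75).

t_e = 0.707 × 6 = 4.242 mm; A_we = 4.242 × 135 = 572.7 mm².
Directional factor: 1.0 + 0.5 sin^1.5(30°) = 1.177.
F_nw = 0.6 × 490 × 1.177 = 346 MPa.
φR_n = 0.75 × 346 × 572.7 × 10⁻³ = 148.6 kN.

φR_n ≈ 149 kN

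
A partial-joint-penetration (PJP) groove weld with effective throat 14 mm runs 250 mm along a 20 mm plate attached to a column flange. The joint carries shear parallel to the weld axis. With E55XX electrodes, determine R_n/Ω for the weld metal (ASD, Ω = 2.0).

R_n/Ω ≈ 578 kN

E55XX → F_EXX = 550 MPa.
Effective throat (given) t_e = 14 mm.
A_we = 14 × 250 = 3500 mm².
F_nw = 0.6 F_EXX = 330 MPa.
R_n/Ω = (330 × 3500) / 2.0 × 10⁻³ = 577.5 kN.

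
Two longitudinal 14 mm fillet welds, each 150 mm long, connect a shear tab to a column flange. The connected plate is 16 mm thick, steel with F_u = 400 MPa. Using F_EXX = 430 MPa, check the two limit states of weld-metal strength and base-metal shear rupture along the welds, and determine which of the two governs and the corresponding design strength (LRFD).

φR_n ≈ 575 kN (weld metal governs)

t_e = 0.707 × 14 = 9.898 mm; L = 300 mm.
Weld metal: φR_n = 0.75 × 0.6 × 430 × 9.898 × 300 × 10⁻³ = 574.6 kN.
Base metal (shear rupture): φR_n = 0.75 × 0.6 × 400 × 16 × 300 × 10⁻³ = 864 kN.
Governing: weld metal.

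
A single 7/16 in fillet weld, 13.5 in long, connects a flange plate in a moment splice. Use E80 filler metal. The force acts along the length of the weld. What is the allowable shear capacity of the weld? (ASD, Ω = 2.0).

R_n/Ω ≈ 100 kip

E80XX → F_EXX = 80 ksi.
Effective throat t_e = 0.707 × 0.4375 = 0.3093 in.
Total length L = 13.5 in; A_we = 0.3093 × 13.5 = 4.176 in².
F_nw = 0.6 F_EXX = 0.6 × 80 = 48 ksi.
R_n = 48 × 4.176 = 200.4 kip; R_n/Ω = 200.4/2.0 = 100.2 kip.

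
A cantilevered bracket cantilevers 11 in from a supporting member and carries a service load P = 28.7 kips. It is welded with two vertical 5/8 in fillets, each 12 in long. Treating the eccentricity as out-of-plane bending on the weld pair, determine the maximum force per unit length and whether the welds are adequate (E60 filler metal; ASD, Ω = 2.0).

f_max ≈ 6.68 kip/in; adequate

E60XX → F_EXX = 60 ksi.
L_w = 2 × 12 = 24 in; section modulus (unit throat) S = 2 × L²/6 = 48 in².
Direct shear f_v = P/L_w = 28.7/24 = 1.196 kip/in.
Moment M = P × e = 28.7 × 11 = 315.7 kip·in; bending f_b = M/S = 6.577 kip/in.
f_max = √(f_v² + f_b²) = √(1.196² + 6.577²) = 6.685 kip/in.
r_n/Ω = (1/2.0) × 0.6 × 60 × (0.707 × 0.625) = 7.954 kip/in → adequate.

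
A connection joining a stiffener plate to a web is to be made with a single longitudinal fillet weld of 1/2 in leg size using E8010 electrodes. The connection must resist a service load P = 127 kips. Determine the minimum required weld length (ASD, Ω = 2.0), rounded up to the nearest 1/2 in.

E80XX → F_EXX = 80 ksi.
Throat t_e = 0.707 × 0.5 = 0.3535 in.
r_n/Ω = (0.6 × 80 × 0.3535) / 2.0 = 8.484 kip/in.
L_req = P / (r_n/Ω) = 127 / 8.484 = 14.97 in total.
Round up → use L = 15 in.

L = 15 in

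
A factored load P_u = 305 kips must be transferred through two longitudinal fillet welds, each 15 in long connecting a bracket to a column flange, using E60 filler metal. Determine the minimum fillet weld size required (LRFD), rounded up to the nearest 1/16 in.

w = 9/16 in

E60XX → F_EXX = 60 ksi.
Total weld length L = 30 in.
Required throat t_e = P_u / (φ × 0.6 F_EXX × L) = 305 / (0.75 × 0.6 × 60 × 30) = 0.3765 in.
Required leg w = t_e / 0.707 = 0.5326 in → use 9/16 in.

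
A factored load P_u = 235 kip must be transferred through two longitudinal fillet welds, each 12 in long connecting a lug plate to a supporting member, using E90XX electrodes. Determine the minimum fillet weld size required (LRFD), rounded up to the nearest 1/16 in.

E90XX → F_EXX = 90 ksi.
Total weld length L = 24 in.
Required throat t_e = P_u / (φ × 0.6 F_EXX × L) = 235 / (0.75 × 0.6 × 90 × 24) = 0.2418 in.
Required leg w = t_e / 0.707 = 0.342 in → use 3/8 in.

w = 3/8 in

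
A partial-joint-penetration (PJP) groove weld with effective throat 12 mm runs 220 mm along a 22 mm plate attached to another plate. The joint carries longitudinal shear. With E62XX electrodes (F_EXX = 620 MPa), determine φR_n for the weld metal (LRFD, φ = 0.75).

Effective throat (given) t_e = 12 mm.
A_we = 12 × 220 = 2640 mm².
F_nw = 0.6 F_EXX = 372 MPa.
φR_n = 0.75 × 372 × 2640 × 10⁻³ = 736.6 kN.

φR_n ≈ 737 kN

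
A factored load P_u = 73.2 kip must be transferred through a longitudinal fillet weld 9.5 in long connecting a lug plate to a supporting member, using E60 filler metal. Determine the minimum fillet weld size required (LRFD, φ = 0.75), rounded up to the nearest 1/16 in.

E60XX → F_EXX = 60 ksi.
Total weld length L = 9.5 in.
Required throat t_e = P_u / (φ × 0.6 F_EXX × L) = 73.2 / (0.75 × 0.6 × 60 × 9.5) = 0.2854 in.
Required leg w = t_e / 0.707 = 0.4036 in → use 7/16 in.

w = 7/16 in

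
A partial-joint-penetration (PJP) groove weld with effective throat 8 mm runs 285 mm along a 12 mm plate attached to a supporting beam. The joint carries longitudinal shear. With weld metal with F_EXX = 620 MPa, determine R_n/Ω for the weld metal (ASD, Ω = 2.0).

Effective throat (given) t_e = 8 mm.
A_we = 8 × 285 = 2280 mm².
F_nw = 0.6 F_EXX = 372 MPa.
R_n/Ω = (372 × 2280) / 2.0 × 10⁻³ = 424.1 kN.

R_n/Ω ≈ 424 kN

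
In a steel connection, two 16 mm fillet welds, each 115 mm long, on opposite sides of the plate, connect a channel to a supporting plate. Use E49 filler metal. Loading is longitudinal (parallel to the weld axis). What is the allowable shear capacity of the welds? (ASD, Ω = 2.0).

R_n/Ω ≈ 382 kN

E49XX → F_EXX = 490 MPa.
Effective throat t_e = 0.707 × 16 = 11.31 mm.
Total length L = 230 mm; A_we = 11.31 × 230 = 2602 mm².
F_nw = 0.6 F_EXX = 0.6 × 490 = 294 MPa.
R_n = 294 × 2602 × 10⁻³ = 764.9 kN; R_n/Ω = 764.9/2.0 = 382.5 kN.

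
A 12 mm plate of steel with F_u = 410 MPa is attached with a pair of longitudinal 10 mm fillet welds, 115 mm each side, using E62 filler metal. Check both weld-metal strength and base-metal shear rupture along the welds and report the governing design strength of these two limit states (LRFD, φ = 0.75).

E62XX → F_EXX = 620 MPa.
t_e = 0.707 × 10 = 7.07 mm; L = 230 mm.
Weld metal: φR_n = 0.75 × 0.6 × 620 × 7.07 × 230 × 10⁻³ = 453.7 kN.
Base metal (shear rupture): φR_n = 0.75 × 0.6 × 410 × 12 × 230 × 10⁻³ = 509.2 kN.
Governing: weld metal.

φR_n ≈ 454 kN (weld metal governs)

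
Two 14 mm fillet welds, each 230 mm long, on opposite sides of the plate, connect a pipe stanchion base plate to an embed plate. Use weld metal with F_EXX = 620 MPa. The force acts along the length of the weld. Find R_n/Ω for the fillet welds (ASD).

R_n/Ω ≈ 847 kN

Effective throat t_e = 0.707 × 14 = 9.898 mm.
Total length L = 460 mm; A_we = 9.898 × 460 = 4553 mm².
F_nw = 0.6 F_EXX = 0.6 × 620 = 372 MPa.
R_n = 372 × 4553 × 10⁻³ = 1694 kN; R_n/Ω = 1694/2.0 = 846.9 kN.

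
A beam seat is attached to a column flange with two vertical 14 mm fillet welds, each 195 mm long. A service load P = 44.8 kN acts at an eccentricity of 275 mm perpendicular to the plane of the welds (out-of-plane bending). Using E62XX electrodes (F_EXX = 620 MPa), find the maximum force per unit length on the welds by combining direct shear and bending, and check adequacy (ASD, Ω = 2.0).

f_max ≈ 979 N/mm; adequate

L_w = 2 × 195 = 390 mm; section modulus (unit throat) S = 2 × L²/6 = 12680 mm².
Direct shear f_v = P/L_w = 44.8×10³/390 = 114.9 N/mm.
Moment M = P × e = 44.8×10³ × 275 = 12320000 N·mm; bending f_b = M/S = 972 N/mm.
f_max = √(f_v² + f_b²) = √(114.9² + 972²) = 978.8 N/mm.
r_n/Ω = (1/2.0) × 0.6 × 620 × (0.707 × 14) = 1841 N/mm → adequate.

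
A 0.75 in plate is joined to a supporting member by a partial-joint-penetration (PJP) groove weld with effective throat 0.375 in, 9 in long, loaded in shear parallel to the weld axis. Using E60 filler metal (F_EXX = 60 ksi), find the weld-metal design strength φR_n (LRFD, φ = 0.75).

Effective throat (given) t_e = 0.375 in.
A_we = 0.375 × 9 = 3.375 in².
F_nw = 0.6 F_EXX = 36 ksi.
φR_n = 0.75 × 36 × 3.375 = 91.12 kips.

φR_n ≈ 91.1 kips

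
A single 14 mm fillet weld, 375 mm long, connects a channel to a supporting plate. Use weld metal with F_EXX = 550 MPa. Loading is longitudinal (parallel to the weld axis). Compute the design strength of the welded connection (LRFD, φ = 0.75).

Effective throat t_e = 0.707 × 14 = 9.898 mm.
Total length L = 375 mm; A_we = 9.898 × 375 = 3712 mm².
F_nw = 0.6 F_EXX = 0.6 × 550 = 330 MPa.
φR_n = 0.75 × 330 × 3712 × 10⁻³ = 918.7 kN.

φR_n ≈ 919 kN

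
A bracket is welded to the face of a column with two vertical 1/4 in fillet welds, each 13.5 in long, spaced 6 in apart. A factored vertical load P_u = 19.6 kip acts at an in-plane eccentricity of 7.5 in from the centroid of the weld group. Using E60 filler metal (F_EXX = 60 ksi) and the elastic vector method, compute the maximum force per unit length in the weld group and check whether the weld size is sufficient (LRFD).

f_max ≈ 2.07 kip/in; adequate

Total weld length L_w = 27 in. Treat welds as unit-width lines.
Polar moment about centroid: J = 2[d³/12 + d(b/2)²] = 2[13.5³/12 + 13.5×3²] = 653.1 in³.
Direct shear f_v = P/L_w = 19.6 / 27 = 0.7259 kip/in (vertical).
Torsion M = P·e = 19.6 × 7.5 = 147 kip·in.
Critical point at (x, y) = (3, 6.75) from centroid. f_tx = M·y/J = 1.519 kip/in; f_ty = M·x/J = 0.6753 kip/in.
Resultant f_max = √[f_tx² + (f_v + f_ty)²] = √[1.519² + (0.7259 + 0.6753)²] = 2.067 kip/in.
Capacity per unit length: φr_n = 0.75 × 0.6 × 60 × (0.707 × 0.25) = 4.772 kip/in.
2.067 ≤ 4.772 → adequate.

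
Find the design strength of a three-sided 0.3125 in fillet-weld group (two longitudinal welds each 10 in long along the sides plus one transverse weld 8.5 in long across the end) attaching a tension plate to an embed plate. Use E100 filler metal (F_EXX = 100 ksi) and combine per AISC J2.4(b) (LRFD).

t_e = 0.707 × 0.3125 = 0.2209 in.
R_nwl = 0.6 × 100 × 0.2209 × 20 = 265.1 kip (longitudinal, 2 welds).
R_nwt = 0.6 × 100 × 0.2209 × 8.5 = 112.7 kip (transverse, base value).
(i) R_nwl + R_nwt = 377.8 kip; (ii) 0.85 R_nwl + 1.5 R_nwt = 394.4 kip.
R_n = max = 394.4 kip [governs: (ii)]; φR_n = 295.8 kip.

φR_n ≈ 296 kip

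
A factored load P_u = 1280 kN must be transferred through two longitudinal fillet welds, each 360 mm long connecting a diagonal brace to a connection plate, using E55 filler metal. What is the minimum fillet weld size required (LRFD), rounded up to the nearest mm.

E55XX → F_EXX = 550 MPa.
Total weld length L = 720 mm.
Required throat t_e = P_u / (φ × 0.6 F_EXX × L) = 1280 / (0.75 × 0.6 × 550 × 720 × 10⁻³) = 7.183 mm.
Required leg w = t_e / 0.707 = 10.16 mm → use 11 mm.

w = 11 mm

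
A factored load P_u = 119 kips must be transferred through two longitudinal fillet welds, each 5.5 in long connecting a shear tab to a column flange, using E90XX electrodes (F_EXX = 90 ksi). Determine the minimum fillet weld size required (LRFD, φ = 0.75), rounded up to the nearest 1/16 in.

w = 7/16 in

Total weld length L = 11 in.
Required throat t_e = P_u / (φ × 0.6 F_EXX × L) = 119 / (0.75 × 0.6 × 90 × 11) = 0.2671 in.
Required leg w = t_e / 0.707 = 0.3778 in → use 7/16 in.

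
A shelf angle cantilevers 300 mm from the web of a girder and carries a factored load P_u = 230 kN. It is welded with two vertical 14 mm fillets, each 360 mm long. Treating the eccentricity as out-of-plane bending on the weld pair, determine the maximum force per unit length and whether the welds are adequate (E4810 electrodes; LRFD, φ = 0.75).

E48XX → F_EXX = 480 MPa.
L_w = 2 × 360 = 720 mm; section modulus (unit throat) S = 2 × L²/6 = 43200 mm².
Direct shear f_v = P/L_w = 230×10³/720 = 319.4 N/mm.
Moment M = P × e = 230×10³ × 300 = 69000000 N·mm; bending f_b = M/S = 1597 N/mm.
f_max = √(f_v² + f_b²) = √(319.4² + 1597²) = 1629 N/mm.
φr_n = 0.75 × 0.6 × 480 × (0.707 × 14) = 2138 N/mm → adequate.

f_max ≈ 1630 N/mm; adequate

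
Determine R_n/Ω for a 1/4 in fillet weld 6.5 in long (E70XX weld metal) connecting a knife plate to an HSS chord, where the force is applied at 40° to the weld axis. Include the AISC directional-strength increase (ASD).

E70XX → F_EXX = 70 ksi.
t_e = 0.707 × 0.25 = 0.1767 in; A_we = 0.1767 × 6.5 = 1.149 in².
Directional factor: 1.0 + 0.5 sin^1.5(40°) = 1.258.
F_nw = 0.6 × 70 × 1.258 = 52.82 ksi.
R_n/Ω = (52.82 × 1.149) / 2.0 = 30.34 kip.

R_n/Ω ≈ 30.3 kip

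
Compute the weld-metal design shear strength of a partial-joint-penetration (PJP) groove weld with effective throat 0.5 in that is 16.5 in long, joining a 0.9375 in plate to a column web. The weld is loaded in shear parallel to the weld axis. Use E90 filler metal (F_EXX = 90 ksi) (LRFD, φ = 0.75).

φR_n ≈ 334 kips

Effective throat (given) t_e = 0.5 in.
A_we = 0.5 × 16.5 = 8.25 in².
F_nw = 0.6 F_EXX = 54 ksi.
φR_n = 0.75 × 54 × 8.25 = 334.1 kips.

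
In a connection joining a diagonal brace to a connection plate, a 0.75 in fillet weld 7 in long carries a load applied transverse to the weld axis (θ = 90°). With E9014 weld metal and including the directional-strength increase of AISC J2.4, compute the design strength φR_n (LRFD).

φR_n ≈ 225 kips

E90XX → F_EXX = 90 ksi.
t_e = 0.707 × 0.75 = 0.5302 in; A_we = 0.5302 × 7 = 3.712 in².
Directional factor: 1.0 + 0.5 sin^1.5(90°) = 1.5.
F_nw = 0.6 × 90 × 1.5 = 81 ksi.
φR_n = 0.75 × 81 × 3.712 = 225.5 kips.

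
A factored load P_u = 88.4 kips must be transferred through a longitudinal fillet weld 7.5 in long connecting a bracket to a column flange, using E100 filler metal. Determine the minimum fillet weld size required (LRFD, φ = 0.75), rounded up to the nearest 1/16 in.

E100XX → F_EXX = 100 ksi.
Total weld length L = 7.5 in.
Required throat t_e = P_u / (φ × 0.6 F_EXX × L) = 88.4 / (0.75 × 0.6 × 100 × 7.5) = 0.2619 in.
Required leg w = t_e / 0.707 = 0.3705 in → use 3/8 in.

w = 3/8 in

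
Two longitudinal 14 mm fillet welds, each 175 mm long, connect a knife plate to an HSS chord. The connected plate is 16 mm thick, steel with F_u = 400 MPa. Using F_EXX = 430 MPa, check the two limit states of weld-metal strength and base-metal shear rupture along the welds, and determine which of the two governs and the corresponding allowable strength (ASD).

R_n/Ω ≈ 447 kN (weld metal governs)

t_e = 0.707 × 14 = 9.898 mm; L = 350 mm.
Weld metal: R_n/Ω = (1/2.0) × 0.6 × 430 × 9.898 × 350 × 10⁻³ = 446.9 kN.
Base metal (shear rupture): R_n/Ω = (1/2.0) × 0.6 × 400 × 16 × 350 × 10⁻³ = 672 kN.
Governing: weld metal.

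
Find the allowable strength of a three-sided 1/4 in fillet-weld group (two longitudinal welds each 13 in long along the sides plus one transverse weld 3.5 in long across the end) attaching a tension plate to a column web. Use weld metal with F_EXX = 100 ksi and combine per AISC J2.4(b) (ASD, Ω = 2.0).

R_n/Ω ≈ 156 kips

t_e = 0.707 × 0.25 = 0.1767 in.
R_nwl = 0.6 × 100 × 0.1767 × 26 = 275.7 kips (longitudinal, 2 welds).
R_nwt = 0.6 × 100 × 0.1767 × 3.5 = 37.12 kips (transverse, base value).
(i) R_nwl + R_nwt = 312.8 kips; (ii) 0.85 R_nwl + 1.5 R_nwt = 290 kips.
R_n = max = 312.8 kips [governs: (i)]; R_n/Ω = 156.4 kips.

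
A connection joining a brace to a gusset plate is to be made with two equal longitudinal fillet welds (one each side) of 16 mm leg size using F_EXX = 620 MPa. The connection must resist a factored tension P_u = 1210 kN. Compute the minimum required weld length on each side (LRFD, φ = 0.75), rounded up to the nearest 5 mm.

L = 195 mm on each side

Throat t_e = 0.707 × 16 = 11.31 mm.
φr_n = 0.75 × 0.6 × 620 × 11.31 × 10⁻³ = 3.156 kN/mm.
L_req = P_u / φr_n = 1210 / 3.156 = 383.4 mm total.
Per side: 383.4 / 2 = 191.7 mm.
Round up → use L = 195 mm on each side.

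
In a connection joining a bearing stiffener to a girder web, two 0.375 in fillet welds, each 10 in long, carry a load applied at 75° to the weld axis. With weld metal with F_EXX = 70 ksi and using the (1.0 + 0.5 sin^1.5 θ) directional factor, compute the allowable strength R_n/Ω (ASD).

t_e = 0.707 × 0.375 = 0.2651 in; A_we = 0.2651 × 20 = 5.303 in².
Directional factor: 1.0 + 0.5 sin^1.5(75°) = 1.475.
F_nw = 0.6 × 70 × 1.475 = 61.94 ksi.
R_n/Ω = (61.94 × 5.303) / 2.0 = 164.2 kips.

R_n/Ω ≈ 164 kips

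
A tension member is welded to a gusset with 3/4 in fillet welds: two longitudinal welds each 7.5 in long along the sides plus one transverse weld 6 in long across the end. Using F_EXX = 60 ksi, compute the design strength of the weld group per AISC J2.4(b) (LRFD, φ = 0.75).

φR_n ≈ 311 kip

t_e = 0.707 × 0.75 = 0.5302 in.
R_nwl = 0.6 × 60 × 0.5302 × 15 = 286.3 kip (longitudinal, 2 welds).
R_nwt = 0.6 × 60 × 0.5302 × 6 = 114.5 kip (transverse, base value).
(i) R_nwl + R_nwt = 400.9 kip; (ii) 0.85 R_nwl + 1.5 R_nwt = 415.2 kip.
R_n = max = 415.2 kip [governs: (ii)]; φR_n = 311.4 kip.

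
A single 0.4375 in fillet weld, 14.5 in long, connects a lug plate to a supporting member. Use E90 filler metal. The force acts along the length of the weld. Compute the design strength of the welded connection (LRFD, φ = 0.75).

φR_n ≈ 182 kips

E90XX → F_EXX = 90 ksi.
Effective throat t_e = 0.707 × 0.4375 = 0.3093 in.
Total length L = 14.5 in; A_we = 0.3093 × 14.5 = 4.485 in².
F_nw = 0.6 F_EXX = 0.6 × 90 = 54 ksi.
φR_n = 0.75 × 54 × 4.485 = 181.6 kips.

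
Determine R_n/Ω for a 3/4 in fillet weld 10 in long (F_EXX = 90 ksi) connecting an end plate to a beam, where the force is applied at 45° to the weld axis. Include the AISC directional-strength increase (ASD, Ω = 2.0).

R_n/Ω ≈ 186 kips

t_e = 0.707 × 0.75 = 0.5302 in; A_we = 0.5302 × 10 = 5.303 in².
Directional factor: 1.0 + 0.5 sin^1.5(45°) = 1.297.
F_nw = 0.6 × 90 × 1.297 = 70.05 ksi.
R_n/Ω = (70.05 × 5.303) / 2.0 = 185.7 kips.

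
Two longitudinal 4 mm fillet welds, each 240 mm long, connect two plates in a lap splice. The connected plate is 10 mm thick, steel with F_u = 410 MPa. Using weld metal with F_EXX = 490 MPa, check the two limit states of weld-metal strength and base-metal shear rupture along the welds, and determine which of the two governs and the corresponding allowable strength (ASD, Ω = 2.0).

t_e = 0.707 × 4 = 2.828 mm; L = 480 mm.
Weld metal: R_n/Ω = (1/2.0) × 0.6 × 490 × 2.828 × 480 × 10⁻³ = 199.5 kN.
Base metal (shear rupture): R_n/Ω = (1/2.0) × 0.6 × 410 × 10 × 480 × 10⁻³ = 590.4 kN.
Governing: weld metal.

R_n/Ω ≈ 200 kN (weld metal governs)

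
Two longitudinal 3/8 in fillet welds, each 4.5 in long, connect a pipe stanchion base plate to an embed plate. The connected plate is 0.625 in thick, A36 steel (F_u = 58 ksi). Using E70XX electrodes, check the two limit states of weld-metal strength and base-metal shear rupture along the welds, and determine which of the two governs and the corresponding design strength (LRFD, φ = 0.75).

φR_n ≈ 75.2 kips (weld metal governs)

E70XX → F_EXX = 70 ksi.
t_e = 0.707 × 0.375 = 0.2651 in; L = 9 in.
Weld metal: φR_n = 0.75 × 0.6 × 70 × 0.2651 × 9 = 75.16 kips.
Base metal (shear rupture): φR_n = 0.75 × 0.6 × 58 × 0.625 × 9 = 146.8 kips.
Governing: weld metal.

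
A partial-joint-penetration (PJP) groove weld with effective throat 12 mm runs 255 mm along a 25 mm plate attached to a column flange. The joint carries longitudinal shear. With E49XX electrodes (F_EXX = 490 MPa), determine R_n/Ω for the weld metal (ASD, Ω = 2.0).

Effective throat (given) t_e = 12 mm.
A_we = 12 × 255 = 3060 mm².
F_nw = 0.6 F_EXX = 294 MPa.
R_n/Ω = (294 × 3060) / 2.0 × 10⁻³ = 449.8 kN.

R_n/Ω ≈ 450 kN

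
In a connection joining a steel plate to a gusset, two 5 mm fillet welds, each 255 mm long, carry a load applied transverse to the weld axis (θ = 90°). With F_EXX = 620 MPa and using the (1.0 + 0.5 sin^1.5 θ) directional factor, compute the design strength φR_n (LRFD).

φR_n ≈ 754 kN

t_e = 0.707 × 5 = 3.535 mm; A_we = 3.535 × 510 = 1803 mm².
Directional factor: 1.0 + 0.5 sin^1.5(90°) = 1.5.
F_nw = 0.6 × 620 × 1.5 = 558 MPa.
φR_n = 0.75 × 558 × 1803 × 10⁻³ = 754.5 kN.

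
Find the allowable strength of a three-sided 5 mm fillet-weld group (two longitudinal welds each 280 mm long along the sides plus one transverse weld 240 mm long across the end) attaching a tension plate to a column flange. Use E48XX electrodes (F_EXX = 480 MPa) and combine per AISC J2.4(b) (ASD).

R_n/Ω ≈ 426 kN

t_e = 0.707 × 5 = 3.535 mm.
R_nwl = 0.6 × 480 × 3.535 × 560 × 10⁻³ = 570.1 kN (longitudinal, 2 welds).
R_nwt = 0.6 × 480 × 3.535 × 240 × 10⁻³ = 244.3 kN (transverse, base value).
(i) R_nwl + R_nwt = 814.5 kN; (ii) 0.85 R_nwl + 1.5 R_nwt = 851.1 kN.
R_n = max = 851.1 kN [governs: (ii)]; R_n/Ω = 425.6 kN.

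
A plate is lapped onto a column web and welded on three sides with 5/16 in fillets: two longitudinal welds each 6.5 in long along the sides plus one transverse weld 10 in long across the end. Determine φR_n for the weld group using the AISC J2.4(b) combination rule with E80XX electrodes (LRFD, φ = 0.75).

E80XX → F_EXX = 80 ksi.
t_e = 0.707 × 0.3125 = 0.2209 in.
R_nwl = 0.6 × 80 × 0.2209 × 13 = 137.9 kip (longitudinal, 2 welds).
R_nwt = 0.6 × 80 × 0.2209 × 10 = 106 kip (transverse, base value).
(i) R_nwl + R_nwt = 243.9 kip; (ii) 0.85 R_nwl + 1.5 R_nwt = 276.3 kip.
R_n = max = 276.3 kip [governs: (ii)]; φR_n = 207.2 kip.

φR_n ≈ 207 kip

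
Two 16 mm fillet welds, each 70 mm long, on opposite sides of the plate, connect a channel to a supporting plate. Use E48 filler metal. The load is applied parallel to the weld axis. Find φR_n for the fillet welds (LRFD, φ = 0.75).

φR_n ≈ 342 kN

E48XX → F_EXX = 480 MPa.
Effective throat t_e = 0.707 × 16 = 11.31 mm.
Total length L = 140 mm; A_we = 11.31 × 140 = 1584 mm².
F_nw = 0.6 F_EXX = 0.6 × 480 = 288 MPa.
φR_n = 0.75 × 288 × 1584 × 10⁻³ = 342.1 kN.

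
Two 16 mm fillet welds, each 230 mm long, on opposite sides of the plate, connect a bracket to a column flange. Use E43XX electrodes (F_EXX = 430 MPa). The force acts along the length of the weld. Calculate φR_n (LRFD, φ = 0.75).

φR_n ≈ 1010 kN

Effective throat t_e = 0.707 × 16 = 11.31 mm.
Total length L = 460 mm; A_we = 11.31 × 460 = 5204 mm².
F_nw = 0.6 F_EXX = 0.6 × 430 = 258 MPa.
φR_n = 0.75 × 258 × 5204 × 10⁻³ = 1007 kN.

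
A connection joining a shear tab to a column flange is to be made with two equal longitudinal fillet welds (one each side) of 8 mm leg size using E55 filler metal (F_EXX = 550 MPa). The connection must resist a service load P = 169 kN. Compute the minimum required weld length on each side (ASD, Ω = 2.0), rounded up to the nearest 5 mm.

L = 95 mm on each side

Throat t_e = 0.707 × 8 = 5.656 mm.
r_n/Ω = (0.6 × 550 × 5.656) / 2.0 = 933.2 N/mm = 0.9332 kN/mm.
L_req = P / (r_n/Ω) = 169 / 0.9332 = 181.1 mm total.
Per side: 181.1 / 2 = 90.54 mm.
Round up → use L = 95 mm on each side.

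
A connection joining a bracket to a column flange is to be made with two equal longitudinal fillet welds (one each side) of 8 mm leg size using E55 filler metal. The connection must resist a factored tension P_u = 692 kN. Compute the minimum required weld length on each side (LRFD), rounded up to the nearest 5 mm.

E55XX → F_EXX = 550 MPa.
Throat t_e = 0.707 × 8 = 5.656 mm.
φr_n = 0.75 × 0.6 × 550 × 5.656 × 10⁻³ = 1.4 kN/mm.
L_req = P_u / φr_n = 692 / 1.4 = 494.3 mm total.
Per side: 494.3 / 2 = 247.2 mm.
Round up → use L = 250 mm on each side.

L = 250 mm on each side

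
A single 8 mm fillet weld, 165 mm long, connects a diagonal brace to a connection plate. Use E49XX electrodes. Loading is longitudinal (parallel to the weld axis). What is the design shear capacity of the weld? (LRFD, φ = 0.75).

φR_n ≈ 206 kN

E49XX → F_EXX = 490 MPa.
Effective throat t_e = 0.707 × 8 = 5.656 mm.
Total length L = 165 mm; A_we = 5.656 × 165 = 933.2 mm².
F_nw = 0.6 F_EXX = 0.6 × 490 = 294 MPa.
φR_n = 0.75 × 294 × 933.2 × 10⁻³ = 205.8 kN.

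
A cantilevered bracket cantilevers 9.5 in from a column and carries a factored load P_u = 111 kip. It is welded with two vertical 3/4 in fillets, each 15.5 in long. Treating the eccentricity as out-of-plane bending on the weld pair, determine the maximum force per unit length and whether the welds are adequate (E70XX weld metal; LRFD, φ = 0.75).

f_max ≈ 13.6 kip/in; adequate

E70XX → F_EXX = 70 ksi.
L_w = 2 × 15.5 = 31 in; section modulus (unit throat) S = 2 × L²/6 = 80.08 in².
Direct shear f_v = P/L_w = 111/31 = 3.581 kip/in.
Moment M = P × e = 111 × 9.5 = 1054.5 kip·in; bending f_b = M/S = 13.17 kip/in.
f_max = √(f_v² + f_b²) = √(3.581² + 13.17²) = 13.65 kip/in.
φr_n = 0.75 × 0.6 × 70 × (0.707 × 0.75) = 16.7 kip/in → adequate.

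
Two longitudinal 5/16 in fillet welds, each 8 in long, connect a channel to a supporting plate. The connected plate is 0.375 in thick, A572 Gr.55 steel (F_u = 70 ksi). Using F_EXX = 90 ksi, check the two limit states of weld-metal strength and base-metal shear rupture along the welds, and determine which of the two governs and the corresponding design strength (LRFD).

φR_n ≈ 143 kips (weld metal governs)

t_e = 0.707 × 0.3125 = 0.2209 in; L = 16 in.
Weld metal: φR_n = 0.75 × 0.6 × 90 × 0.2209 × 16 = 143.2 kips.
Base metal (shear rupture): φR_n = 0.75 × 0.6 × 70 × 0.375 × 16 = 189 kips.
Governing: weld metal.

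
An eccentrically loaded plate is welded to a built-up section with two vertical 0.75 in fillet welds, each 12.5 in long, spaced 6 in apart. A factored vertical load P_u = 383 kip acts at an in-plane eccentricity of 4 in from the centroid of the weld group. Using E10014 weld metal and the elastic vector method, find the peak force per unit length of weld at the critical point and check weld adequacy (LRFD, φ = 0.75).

E100XX → F_EXX = 100 ksi.
Total weld length L_w = 25 in. Treat welds as unit-width lines.
Polar moment about centroid: J = 2[d³/12 + d(b/2)²] = 2[12.5³/12 + 12.5×3²] = 550.5 in³.
Direct shear f_v = P/L_w = 383 / 25 = 15.32 kip/in (vertical).
Torsion M = P·e = 383 × 4 = 1532 kip·in.
Critical point at (x, y) = (3, 6.25) from centroid. f_tx = M·y/J = 17.39 kip/in; f_ty = M·x/J = 8.348 kip/in.
Resultant f_max = √[f_tx² + (f_v + f_ty)²] = √[17.39² + (15.32 + 8.348)²] = 29.37 kip/in.
Capacity per unit length: φr_n = 0.75 × 0.6 × 100 × (0.707 × 0.75) = 23.86 kip/in.
29.37 > 23.86 → NOT adequate.

f_max ≈ 29.4 kip/in; NOT adequate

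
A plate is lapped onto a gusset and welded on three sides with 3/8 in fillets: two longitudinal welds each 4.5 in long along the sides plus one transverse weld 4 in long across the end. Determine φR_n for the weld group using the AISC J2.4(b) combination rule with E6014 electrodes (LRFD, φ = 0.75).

φR_n ≈ 97.7 kips

E60XX → F_EXX = 60 ksi.
t_e = 0.707 × 0.375 = 0.2651 in.
R_nwl = 0.6 × 60 × 0.2651 × 9 = 85.9 kips (longitudinal, 2 welds).
R_nwt = 0.6 × 60 × 0.2651 × 4 = 38.18 kips (transverse, base value).
(i) R_nwl + R_nwt = 124.1 kips; (ii) 0.85 R_nwl + 1.5 R_nwt = 130.3 kips.
R_n = max = 130.3 kips [governs: (ii)]; φR_n = 97.71 kips.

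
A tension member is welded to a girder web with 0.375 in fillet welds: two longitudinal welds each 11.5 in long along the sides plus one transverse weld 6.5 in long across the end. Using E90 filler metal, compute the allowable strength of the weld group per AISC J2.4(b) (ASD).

R_n/Ω ≈ 211 kips

E90XX → F_EXX = 90 ksi.
t_e = 0.707 × 0.375 = 0.2651 in.
R_nwl = 0.6 × 90 × 0.2651 × 23 = 329.3 kips (longitudinal, 2 welds).
R_nwt = 0.6 × 90 × 0.2651 × 6.5 = 93.06 kips (transverse, base value).
(i) R_nwl + R_nwt = 422.3 kips; (ii) 0.85 R_nwl + 1.5 R_nwt = 419.5 kips.
R_n = max = 422.3 kips [governs: (i)]; R_n/Ω = 211.2 kips.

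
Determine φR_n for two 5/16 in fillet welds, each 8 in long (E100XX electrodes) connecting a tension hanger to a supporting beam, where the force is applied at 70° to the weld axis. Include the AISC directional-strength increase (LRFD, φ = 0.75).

φR_n ≈ 232 kip

E100XX → F_EXX = 100 ksi.
t_e = 0.707 × 0.3125 = 0.2209 in; A_we = 0.2209 × 16 = 3.535 in².
Directional factor: 1.0 + 0.5 sin^1.5(70°) = 1.455.
F_nw = 0.6 × 100 × 1.455 = 87.33 ksi.
φR_n = 0.75 × 87.33 × 3.535 = 231.5 kip.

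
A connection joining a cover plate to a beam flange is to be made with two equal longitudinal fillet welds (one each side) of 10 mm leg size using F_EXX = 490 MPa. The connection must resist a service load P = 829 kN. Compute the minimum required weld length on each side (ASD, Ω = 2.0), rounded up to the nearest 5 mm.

Throat t_e = 0.707 × 10 = 7.07 mm.
r_n/Ω = (0.6 × 490 × 7.07) / 2.0 = 1039 N/mm = 1.039 kN/mm.
L_req = P / (r_n/Ω) = 829 / 1.039 = 797.7 mm total.
Per side: 797.7 / 2 = 398.8 mm.
Round up → use L = 400 mm on each side.

L = 400 mm on each side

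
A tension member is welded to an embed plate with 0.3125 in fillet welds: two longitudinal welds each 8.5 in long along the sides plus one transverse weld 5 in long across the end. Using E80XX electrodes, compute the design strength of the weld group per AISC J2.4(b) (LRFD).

E80XX → F_EXX = 80 ksi.
t_e = 0.707 × 0.3125 = 0.2209 in.
R_nwl = 0.6 × 80 × 0.2209 × 17 = 180.3 kip (longitudinal, 2 welds).
R_nwt = 0.6 × 80 × 0.2209 × 5 = 53.02 kip (transverse, base value).
(i) R_nwl + R_nwt = 233.3 kip; (ii) 0.85 R_nwl + 1.5 R_nwt = 232.8 kip.
R_n = max = 233.3 kip [governs: (i)]; φR_n = 175 kip.

φR_n ≈ 175 kip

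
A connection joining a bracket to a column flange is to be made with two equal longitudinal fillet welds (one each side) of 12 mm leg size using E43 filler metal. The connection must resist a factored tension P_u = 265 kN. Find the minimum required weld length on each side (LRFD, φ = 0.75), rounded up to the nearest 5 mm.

E43XX → F_EXX = 430 MPa.
Throat t_e = 0.707 × 12 = 8.484 mm.
φr_n = 0.75 × 0.6 × 430 × 8.484 × 10⁻³ = 1.642 kN/mm.
L_req = P_u / φr_n = 265 / 1.642 = 161.4 mm total.
Per side: 161.4 / 2 = 80.71 mm.
Round up → use L = 85 mm on each side.

L = 85 mm on each side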